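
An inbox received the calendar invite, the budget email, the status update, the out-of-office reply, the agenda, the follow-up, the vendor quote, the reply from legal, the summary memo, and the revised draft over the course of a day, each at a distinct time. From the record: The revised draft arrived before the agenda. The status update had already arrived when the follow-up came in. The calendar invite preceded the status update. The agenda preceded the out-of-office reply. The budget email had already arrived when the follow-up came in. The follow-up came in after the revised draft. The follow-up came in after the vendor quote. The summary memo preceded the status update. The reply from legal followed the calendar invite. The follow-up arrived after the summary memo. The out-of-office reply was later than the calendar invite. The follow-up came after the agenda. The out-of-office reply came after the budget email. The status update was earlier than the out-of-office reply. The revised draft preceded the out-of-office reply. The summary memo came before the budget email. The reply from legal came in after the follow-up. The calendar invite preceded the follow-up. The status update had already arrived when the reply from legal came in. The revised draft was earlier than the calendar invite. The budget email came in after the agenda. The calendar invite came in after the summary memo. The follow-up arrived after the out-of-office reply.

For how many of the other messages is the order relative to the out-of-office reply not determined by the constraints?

Forced before the out-of-office reply: the agenda, the budget email, the calendar invite, the revised draft, the status update, and the summary memo; forced after the out-of-office reply: the follow-up and the reply from legal.
That leaves the vendor quote with no forced order relative to the out-of-office reply — 1.

1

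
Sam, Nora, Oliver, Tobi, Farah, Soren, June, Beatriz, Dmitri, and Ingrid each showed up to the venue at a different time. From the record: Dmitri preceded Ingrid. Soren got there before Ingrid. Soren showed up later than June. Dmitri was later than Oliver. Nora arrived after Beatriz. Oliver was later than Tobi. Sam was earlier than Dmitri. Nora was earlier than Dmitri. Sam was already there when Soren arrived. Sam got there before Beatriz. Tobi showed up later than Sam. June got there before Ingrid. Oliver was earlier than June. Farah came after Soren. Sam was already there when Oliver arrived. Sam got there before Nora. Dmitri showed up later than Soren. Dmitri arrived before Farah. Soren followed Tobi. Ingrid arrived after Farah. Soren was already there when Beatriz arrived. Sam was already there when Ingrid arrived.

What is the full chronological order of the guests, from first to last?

The constraints fix every adjacent pair, so only one ordering works:
Sam → Tobi → Oliver → June → Soren → Beatriz → Nora → Dmitri → Farah → Ingrid.

Sam, Tobi, Oliver, June, Soren, Beatriz, Nora, Dmitri, Farah, Ingrid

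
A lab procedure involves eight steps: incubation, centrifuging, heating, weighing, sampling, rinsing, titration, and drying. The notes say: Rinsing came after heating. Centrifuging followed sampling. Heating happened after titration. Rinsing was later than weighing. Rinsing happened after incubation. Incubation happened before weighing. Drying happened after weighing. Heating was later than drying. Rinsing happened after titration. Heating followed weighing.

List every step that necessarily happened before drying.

Directly stated before drying: weighing.
Incubation reaches drying via incubation → weighing → drying.
No chain forces centrifuging (or any of the others) ahead of drying.

incubation, weighing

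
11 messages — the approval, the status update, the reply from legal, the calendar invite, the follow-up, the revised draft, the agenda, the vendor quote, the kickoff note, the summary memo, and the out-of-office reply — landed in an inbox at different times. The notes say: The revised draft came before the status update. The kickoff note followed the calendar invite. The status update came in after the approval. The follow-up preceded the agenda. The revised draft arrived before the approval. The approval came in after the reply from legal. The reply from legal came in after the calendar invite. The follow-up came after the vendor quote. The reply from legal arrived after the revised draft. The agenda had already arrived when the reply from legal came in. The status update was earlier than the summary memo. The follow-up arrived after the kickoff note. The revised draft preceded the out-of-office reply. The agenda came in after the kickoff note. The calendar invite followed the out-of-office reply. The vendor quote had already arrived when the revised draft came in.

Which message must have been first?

the vendor quote

The vendor quote has a chain of constraints placing it before every other message, so the vendor quote must be first.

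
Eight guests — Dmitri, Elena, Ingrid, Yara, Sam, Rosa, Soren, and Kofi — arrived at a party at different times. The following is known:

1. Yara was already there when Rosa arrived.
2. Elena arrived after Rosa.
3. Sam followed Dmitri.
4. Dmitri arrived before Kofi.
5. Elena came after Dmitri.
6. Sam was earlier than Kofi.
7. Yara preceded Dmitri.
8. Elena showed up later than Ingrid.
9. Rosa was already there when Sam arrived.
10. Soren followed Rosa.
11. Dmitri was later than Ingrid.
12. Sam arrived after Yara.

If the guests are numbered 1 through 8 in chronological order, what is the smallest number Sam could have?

5

Dmitri, Ingrid, Rosa, and Yara must all come before Sam — 4 forced predecessors.
Nothing else is forced ahead of Sam, so their earliest slot is position 4 + 1 = 5.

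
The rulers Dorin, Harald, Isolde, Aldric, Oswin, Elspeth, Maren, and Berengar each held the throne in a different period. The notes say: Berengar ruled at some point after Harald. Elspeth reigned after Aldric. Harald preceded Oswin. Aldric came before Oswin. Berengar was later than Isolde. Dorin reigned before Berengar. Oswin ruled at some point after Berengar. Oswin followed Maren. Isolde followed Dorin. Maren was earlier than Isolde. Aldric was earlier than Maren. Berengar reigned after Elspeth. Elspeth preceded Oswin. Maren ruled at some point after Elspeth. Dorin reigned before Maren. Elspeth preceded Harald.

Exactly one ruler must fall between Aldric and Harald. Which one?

Tracing the constraints gives Aldric → Elspeth → Harald, so Elspeth sits after Aldric and before Harald.
No other ruler is forced both after Aldric and before Harald.

Elspeth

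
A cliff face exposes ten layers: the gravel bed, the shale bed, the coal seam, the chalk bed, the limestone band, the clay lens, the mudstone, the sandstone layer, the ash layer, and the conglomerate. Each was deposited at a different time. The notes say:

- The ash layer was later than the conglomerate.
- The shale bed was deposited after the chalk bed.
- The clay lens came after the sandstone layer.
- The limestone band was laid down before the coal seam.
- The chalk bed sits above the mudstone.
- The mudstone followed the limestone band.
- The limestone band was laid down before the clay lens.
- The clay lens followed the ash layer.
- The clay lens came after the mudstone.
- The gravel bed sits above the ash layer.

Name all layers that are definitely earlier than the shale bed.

the chalk bed, the limestone band, the mudstone

Directly stated before the shale bed: the chalk bed.
The limestone band reaches the shale bed via the limestone band → the mudstone → the chalk bed → the shale bed.
The mudstone reaches the shale bed via the mudstone → the chalk bed → the shale bed.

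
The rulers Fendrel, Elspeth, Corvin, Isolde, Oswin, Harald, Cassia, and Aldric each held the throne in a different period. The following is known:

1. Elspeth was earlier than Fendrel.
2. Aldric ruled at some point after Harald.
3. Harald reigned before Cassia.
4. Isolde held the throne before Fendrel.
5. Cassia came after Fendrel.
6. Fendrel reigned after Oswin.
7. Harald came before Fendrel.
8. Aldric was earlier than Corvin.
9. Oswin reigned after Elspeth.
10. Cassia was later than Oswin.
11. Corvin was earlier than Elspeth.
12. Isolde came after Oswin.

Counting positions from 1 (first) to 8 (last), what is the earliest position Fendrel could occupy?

Aldric, Corvin, Elspeth, Harald, Isolde, and Oswin must all come before Fendrel — 6 forced predecessors.
Nothing else is forced ahead of Fendrel, so their earliest slot is position 6 + 1 = 7.

7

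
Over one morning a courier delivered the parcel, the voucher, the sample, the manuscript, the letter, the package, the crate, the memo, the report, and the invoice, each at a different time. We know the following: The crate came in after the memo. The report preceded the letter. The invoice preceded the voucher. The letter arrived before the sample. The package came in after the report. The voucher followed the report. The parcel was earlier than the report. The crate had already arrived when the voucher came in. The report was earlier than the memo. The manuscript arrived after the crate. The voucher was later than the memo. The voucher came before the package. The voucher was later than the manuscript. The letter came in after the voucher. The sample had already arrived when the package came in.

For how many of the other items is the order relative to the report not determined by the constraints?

1

Forced before the report: the parcel; forced after the report: the crate, the letter, the manuscript, the memo, the package, the sample, and the voucher.
That leaves the invoice with no forced order relative to the report — 1.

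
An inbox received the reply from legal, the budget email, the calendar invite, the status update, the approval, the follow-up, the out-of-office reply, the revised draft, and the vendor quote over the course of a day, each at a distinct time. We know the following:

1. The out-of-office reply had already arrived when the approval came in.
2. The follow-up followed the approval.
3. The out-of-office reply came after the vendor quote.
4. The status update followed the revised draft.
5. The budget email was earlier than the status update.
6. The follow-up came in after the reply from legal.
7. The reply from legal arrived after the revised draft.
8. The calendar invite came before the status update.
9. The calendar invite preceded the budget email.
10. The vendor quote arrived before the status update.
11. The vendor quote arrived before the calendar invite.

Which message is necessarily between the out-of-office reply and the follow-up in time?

Tracing the constraints gives the out-of-office reply → the approval → the follow-up, so the approval sits after the out-of-office reply and before the follow-up.
No other message is forced both after the out-of-office reply and before the follow-up.

the approval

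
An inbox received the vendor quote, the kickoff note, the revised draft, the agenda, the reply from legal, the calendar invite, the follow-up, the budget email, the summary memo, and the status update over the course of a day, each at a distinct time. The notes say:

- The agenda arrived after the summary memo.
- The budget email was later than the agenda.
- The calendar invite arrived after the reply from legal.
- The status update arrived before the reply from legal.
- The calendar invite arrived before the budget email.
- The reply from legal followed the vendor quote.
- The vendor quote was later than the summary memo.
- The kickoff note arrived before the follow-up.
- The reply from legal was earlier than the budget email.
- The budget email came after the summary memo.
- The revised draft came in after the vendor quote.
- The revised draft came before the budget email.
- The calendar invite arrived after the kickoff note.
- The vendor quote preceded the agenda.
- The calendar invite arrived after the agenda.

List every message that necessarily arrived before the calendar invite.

the agenda, the kickoff note, the reply from legal, the status update, the summary memo, the vendor quote

Directly stated before the calendar invite: the agenda, the kickoff note, and the reply from legal.
The status update reaches the calendar invite via the status update → the reply from legal → the calendar invite.
The summary memo reaches the calendar invite via the summary memo → the agenda → the calendar invite.
The vendor quote reaches the calendar invite via the vendor quote → the reply from legal → the calendar invite.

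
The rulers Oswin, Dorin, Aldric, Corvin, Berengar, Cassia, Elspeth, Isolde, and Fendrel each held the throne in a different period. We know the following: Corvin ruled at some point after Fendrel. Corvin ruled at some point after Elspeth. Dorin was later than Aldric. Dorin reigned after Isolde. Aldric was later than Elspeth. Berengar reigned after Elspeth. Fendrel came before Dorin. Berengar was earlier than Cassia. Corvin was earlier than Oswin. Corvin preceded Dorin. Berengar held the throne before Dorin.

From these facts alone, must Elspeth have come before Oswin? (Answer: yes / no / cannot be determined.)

Chain the constraints: Elspeth → Corvin → Oswin. Each link is directly stated, so Elspeth comes before Oswin.

yes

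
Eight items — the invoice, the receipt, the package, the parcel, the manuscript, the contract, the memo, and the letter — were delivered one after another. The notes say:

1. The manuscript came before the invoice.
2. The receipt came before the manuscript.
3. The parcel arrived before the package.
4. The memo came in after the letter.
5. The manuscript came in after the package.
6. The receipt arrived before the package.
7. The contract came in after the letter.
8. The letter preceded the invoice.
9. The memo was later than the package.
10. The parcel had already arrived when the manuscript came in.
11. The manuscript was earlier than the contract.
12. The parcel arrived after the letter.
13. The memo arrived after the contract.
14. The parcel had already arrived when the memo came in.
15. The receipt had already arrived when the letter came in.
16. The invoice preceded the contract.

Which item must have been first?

The receipt has a chain of constraints placing it before every other item, so the receipt must be first.

the receipt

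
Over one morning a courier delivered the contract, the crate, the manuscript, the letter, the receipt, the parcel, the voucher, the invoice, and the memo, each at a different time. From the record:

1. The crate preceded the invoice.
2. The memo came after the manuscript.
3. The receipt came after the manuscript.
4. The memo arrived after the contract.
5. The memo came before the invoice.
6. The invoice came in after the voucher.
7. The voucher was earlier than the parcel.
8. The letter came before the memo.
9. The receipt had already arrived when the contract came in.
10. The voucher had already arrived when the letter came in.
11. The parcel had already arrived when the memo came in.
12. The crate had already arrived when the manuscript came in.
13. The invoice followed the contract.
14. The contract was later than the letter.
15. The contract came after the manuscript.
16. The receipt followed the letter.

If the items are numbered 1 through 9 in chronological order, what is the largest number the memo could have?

The memo must come before the invoice — 1 item forced after it.
Everything else can be placed before the memo in some valid order, so the memo can sit as late as position 9 − 1 = 8.

8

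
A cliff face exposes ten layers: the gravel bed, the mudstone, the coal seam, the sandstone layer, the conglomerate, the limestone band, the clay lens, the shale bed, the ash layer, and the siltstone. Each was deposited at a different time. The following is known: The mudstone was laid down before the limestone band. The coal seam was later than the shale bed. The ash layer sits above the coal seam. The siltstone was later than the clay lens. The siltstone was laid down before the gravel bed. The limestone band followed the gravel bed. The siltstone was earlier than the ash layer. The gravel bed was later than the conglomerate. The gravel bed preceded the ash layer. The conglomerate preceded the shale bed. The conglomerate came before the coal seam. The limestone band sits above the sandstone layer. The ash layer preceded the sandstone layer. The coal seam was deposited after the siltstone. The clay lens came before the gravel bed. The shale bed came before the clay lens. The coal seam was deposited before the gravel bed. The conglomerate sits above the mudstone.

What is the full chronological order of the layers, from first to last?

The constraints fix every adjacent pair, so only one ordering works:
the mudstone → the conglomerate → the shale bed → the clay lens → the siltstone → the coal seam → the gravel bed → the ash layer → the sandstone layer → the limestone band.

the mudstone, the conglomerate, the shale bed, the clay lens, the siltstone, the coal seam, the gravel bed, the ash layer, the sandstone layer, the limestone band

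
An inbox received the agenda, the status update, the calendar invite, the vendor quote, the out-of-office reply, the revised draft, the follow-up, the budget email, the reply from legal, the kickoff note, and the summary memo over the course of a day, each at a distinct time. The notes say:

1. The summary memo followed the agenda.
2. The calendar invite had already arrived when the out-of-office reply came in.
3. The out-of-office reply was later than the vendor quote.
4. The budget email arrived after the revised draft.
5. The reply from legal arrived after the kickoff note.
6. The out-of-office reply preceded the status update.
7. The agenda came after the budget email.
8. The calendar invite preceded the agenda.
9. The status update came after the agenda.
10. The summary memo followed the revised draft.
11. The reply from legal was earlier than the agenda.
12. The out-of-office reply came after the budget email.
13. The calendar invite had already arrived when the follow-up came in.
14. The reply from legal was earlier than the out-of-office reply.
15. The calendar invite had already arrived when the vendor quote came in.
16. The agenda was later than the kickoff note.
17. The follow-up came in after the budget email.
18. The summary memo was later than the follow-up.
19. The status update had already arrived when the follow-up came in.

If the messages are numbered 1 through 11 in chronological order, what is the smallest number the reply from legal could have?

2

The kickoff note must come before the reply from legal — 1 forced predecessor.
Nothing else is forced ahead of the reply from legal, so its earliest slot is position 1 + 1 = 2.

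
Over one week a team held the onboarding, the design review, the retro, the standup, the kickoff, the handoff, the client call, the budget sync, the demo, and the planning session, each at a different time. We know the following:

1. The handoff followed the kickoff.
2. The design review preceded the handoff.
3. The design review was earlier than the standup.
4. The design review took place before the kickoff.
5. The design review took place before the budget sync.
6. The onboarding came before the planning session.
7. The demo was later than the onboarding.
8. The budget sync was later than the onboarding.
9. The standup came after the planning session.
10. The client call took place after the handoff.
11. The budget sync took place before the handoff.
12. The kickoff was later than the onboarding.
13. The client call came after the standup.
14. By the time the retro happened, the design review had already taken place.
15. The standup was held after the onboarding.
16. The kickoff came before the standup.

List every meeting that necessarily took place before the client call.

the budget sync, the design review, the handoff, the kickoff, the onboarding, the planning session, the standup

Directly stated before the client call: the handoff and the standup.
The budget sync reaches the client call via the budget sync → the handoff → the client call.
The design review reaches the client call via the design review → the standup → the client call.
The kickoff reaches the client call via the kickoff → the standup → the client call.
Likewise the onboarding and the planning session each reach the client call by chaining the stated constraints.
No chain forces the retro (or any of the others) ahead of the client call.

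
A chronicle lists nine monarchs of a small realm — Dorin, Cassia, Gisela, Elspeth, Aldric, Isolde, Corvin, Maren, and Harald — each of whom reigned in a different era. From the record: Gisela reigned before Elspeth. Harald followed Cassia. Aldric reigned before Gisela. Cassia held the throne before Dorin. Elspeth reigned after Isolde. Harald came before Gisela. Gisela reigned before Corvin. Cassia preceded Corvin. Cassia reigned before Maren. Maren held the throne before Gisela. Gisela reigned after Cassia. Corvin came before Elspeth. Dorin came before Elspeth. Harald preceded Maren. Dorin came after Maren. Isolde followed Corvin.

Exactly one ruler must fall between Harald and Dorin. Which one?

Tracing the constraints gives Harald → Maren → Dorin, so Maren sits after Harald and before Dorin.
No other ruler is forced both after Harald and before Dorin.

Maren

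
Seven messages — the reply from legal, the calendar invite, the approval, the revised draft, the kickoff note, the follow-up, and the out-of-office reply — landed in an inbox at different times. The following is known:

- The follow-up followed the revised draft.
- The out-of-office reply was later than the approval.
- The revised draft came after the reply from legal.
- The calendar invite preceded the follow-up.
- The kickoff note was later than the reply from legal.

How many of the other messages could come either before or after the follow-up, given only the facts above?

Forced before the follow-up: the calendar invite, the reply from legal, and the revised draft.
That leaves the approval, the kickoff note, and the out-of-office reply with no forced order relative to the follow-up — 3.

3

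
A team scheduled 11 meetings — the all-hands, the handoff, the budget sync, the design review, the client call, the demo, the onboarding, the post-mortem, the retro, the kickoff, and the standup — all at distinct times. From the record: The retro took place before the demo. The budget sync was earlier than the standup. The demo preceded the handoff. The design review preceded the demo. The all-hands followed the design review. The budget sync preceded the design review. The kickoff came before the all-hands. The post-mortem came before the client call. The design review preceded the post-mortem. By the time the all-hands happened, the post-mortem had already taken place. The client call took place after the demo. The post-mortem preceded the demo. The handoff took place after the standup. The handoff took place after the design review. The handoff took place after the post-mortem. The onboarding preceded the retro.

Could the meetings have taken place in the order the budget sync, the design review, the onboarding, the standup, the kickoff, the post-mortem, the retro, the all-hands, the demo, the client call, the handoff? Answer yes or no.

Check each stated constraint against the proposed order — e.g. the standup is ahead of the handoff; the design review is ahead of the handoff. Every pair is in the required order; nothing is violated.

yes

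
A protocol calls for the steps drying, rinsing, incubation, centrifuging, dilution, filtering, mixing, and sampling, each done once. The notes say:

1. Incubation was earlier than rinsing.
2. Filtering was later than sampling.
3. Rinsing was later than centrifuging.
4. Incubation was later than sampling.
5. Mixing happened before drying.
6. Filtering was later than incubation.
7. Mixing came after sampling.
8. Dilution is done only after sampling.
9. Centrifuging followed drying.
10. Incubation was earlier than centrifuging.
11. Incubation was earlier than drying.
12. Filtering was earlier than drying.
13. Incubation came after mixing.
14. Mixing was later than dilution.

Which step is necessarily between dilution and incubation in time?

Tracing the constraints gives dilution → mixing → incubation, so mixing sits after dilution and before incubation.
No other step is forced both after dilution and before incubation.

mixing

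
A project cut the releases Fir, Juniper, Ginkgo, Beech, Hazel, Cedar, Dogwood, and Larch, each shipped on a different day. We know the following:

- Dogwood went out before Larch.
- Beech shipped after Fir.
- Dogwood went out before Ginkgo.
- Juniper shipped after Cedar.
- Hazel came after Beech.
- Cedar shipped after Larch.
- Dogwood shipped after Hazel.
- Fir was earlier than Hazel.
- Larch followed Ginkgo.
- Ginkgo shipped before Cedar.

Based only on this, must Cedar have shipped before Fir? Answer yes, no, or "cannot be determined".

Tracing the constraints gives Fir → Hazel → Dogwood → Ginkgo → Cedar, so Fir must come before Cedar.
That means Cedar cannot be before Fir.

no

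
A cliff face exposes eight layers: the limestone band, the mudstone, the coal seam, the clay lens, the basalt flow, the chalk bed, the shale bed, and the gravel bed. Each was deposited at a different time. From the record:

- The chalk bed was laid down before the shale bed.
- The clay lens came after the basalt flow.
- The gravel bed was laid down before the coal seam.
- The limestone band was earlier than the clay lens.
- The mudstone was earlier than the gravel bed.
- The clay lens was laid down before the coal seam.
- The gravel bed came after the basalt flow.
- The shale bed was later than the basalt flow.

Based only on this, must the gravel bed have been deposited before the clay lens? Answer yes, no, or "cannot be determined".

No chain of stated constraints runs from the gravel bed to the clay lens, and none runs from the clay lens to the gravel bed either.
So the relative order of the gravel bed and the clay lens is not fixed by the given facts.

cannot be determined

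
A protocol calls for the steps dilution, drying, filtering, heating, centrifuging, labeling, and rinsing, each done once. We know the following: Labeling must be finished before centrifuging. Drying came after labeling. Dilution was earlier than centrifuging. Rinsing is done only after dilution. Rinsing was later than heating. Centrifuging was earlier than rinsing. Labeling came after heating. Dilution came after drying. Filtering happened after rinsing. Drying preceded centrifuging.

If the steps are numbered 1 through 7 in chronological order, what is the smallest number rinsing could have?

6

Centrifuging, dilution, drying, heating, and labeling must all come before rinsing — 5 forced predecessors.
Nothing else is forced ahead of rinsing, so its earliest slot is position 5 + 1 = 6.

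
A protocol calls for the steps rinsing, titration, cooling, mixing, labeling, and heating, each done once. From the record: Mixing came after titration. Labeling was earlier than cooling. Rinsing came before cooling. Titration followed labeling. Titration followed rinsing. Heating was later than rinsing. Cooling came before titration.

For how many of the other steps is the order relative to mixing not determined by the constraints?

1

Forced before mixing: cooling, labeling, rinsing, and titration.
That leaves heating with no forced order relative to mixing — 1.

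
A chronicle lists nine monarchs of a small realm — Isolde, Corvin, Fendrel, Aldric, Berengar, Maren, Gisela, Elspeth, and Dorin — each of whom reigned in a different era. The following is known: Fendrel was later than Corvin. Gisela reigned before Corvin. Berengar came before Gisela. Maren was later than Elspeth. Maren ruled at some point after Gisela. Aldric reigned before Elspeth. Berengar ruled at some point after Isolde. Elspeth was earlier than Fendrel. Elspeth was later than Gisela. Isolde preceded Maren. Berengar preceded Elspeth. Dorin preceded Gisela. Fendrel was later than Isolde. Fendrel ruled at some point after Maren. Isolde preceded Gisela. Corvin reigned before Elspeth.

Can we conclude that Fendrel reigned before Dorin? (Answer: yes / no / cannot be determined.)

Tracing the constraints gives Dorin → Gisela → Corvin → Fendrel, so Dorin must come before Fendrel.
That means Fendrel cannot be before Dorin.

no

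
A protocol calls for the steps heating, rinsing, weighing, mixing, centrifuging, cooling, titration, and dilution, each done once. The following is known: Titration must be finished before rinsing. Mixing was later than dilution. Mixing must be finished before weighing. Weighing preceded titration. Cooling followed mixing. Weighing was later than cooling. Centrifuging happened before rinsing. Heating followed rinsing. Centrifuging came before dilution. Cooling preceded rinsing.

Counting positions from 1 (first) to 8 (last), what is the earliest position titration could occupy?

6

Centrifuging, cooling, dilution, mixing, and weighing must all come before titration — 5 forced predecessors.
Nothing else is forced ahead of titration, so its earliest slot is position 5 + 1 = 6.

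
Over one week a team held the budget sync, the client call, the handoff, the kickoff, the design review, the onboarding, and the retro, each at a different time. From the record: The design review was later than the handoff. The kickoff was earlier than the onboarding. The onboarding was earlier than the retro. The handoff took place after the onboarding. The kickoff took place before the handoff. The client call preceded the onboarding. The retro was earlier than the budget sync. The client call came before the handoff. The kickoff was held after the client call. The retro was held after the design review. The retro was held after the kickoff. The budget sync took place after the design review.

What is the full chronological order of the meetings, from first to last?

The constraints fix every adjacent pair, so only one ordering works:
the client call → the kickoff → the onboarding → the handoff → the design review → the retro → the budget sync.

the client call, the kickoff, the onboarding, the handoff, the design review, the retro, the budget sync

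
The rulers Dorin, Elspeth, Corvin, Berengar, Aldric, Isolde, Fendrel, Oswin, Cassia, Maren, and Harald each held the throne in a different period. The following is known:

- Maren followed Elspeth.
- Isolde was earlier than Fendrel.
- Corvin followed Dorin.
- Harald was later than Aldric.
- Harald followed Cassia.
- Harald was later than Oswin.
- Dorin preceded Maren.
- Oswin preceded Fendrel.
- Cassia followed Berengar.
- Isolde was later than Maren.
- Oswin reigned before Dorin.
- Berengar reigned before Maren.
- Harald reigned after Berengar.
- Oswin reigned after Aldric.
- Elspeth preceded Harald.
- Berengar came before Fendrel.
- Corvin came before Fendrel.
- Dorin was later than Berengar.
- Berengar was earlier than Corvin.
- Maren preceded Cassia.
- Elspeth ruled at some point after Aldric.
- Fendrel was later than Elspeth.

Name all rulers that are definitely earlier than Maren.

Directly stated before Maren: Berengar, Dorin, and Elspeth.
Aldric reaches Maren via Aldric → Elspeth → Maren.
Oswin reaches Maren via Oswin → Dorin → Maren.
No chain forces Cassia (or any of the others) ahead of Maren.

Aldric, Berengar, Dorin, Elspeth, Oswin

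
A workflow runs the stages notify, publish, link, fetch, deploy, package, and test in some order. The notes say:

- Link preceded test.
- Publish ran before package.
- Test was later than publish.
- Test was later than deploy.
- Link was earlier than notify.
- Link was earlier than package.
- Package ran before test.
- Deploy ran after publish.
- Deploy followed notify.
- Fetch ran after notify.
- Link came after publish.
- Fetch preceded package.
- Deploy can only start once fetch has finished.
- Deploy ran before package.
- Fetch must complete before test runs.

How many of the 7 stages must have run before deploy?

4

Directly stated before deploy: fetch, notify, and publish.
Link reaches deploy via link → notify → deploy.
No chain forces test (or any of the others) ahead of deploy.
That's fetch, link, notify, and publish — 4 in all.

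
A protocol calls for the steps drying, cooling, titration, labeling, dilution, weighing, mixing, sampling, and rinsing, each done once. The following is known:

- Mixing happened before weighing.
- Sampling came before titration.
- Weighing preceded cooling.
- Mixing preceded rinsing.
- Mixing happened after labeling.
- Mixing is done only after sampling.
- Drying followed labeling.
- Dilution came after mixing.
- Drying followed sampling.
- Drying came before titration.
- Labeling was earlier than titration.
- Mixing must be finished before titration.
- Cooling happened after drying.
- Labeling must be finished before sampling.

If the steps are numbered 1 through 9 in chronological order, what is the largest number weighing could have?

8

Weighing must come before cooling — 1 step forced after it.
Everything else can be placed before weighing in some valid order, so weighing can sit as late as position 9 − 1 = 8.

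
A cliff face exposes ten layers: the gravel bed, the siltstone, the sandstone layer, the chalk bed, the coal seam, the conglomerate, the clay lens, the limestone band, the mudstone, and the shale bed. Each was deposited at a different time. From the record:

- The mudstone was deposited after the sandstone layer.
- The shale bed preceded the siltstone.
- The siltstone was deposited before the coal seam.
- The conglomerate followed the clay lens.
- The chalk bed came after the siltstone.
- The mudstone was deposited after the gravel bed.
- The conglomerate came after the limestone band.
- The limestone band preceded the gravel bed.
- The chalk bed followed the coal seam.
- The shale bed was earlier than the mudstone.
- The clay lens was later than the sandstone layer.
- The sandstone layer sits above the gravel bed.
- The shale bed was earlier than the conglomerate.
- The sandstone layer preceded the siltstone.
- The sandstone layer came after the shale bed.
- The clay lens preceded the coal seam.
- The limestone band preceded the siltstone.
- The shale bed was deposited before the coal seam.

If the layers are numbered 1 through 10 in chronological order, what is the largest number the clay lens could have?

The clay lens must come before the chalk bed, the coal seam, and the conglomerate — 3 layers forced after it.
Everything else can be placed before the clay lens in some valid order, so the clay lens can sit as late as position 10 − 3 = 7.

7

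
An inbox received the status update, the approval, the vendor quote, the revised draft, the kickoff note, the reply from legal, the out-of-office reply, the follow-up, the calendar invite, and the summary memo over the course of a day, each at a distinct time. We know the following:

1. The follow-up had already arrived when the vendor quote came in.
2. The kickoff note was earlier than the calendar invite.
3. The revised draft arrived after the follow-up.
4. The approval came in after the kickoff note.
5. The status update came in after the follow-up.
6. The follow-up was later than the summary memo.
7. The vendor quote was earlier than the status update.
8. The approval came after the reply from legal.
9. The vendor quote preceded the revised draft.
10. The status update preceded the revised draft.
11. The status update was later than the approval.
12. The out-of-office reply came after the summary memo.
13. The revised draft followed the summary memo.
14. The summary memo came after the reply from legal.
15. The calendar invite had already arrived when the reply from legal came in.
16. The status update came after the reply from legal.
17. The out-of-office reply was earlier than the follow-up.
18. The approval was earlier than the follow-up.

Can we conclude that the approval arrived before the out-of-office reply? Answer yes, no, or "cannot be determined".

cannot be determined

No chain of stated constraints runs from the approval to the out-of-office reply, and none runs from the out-of-office reply to the approval either.
So the relative order of the approval and the out-of-office reply is not fixed by the given facts.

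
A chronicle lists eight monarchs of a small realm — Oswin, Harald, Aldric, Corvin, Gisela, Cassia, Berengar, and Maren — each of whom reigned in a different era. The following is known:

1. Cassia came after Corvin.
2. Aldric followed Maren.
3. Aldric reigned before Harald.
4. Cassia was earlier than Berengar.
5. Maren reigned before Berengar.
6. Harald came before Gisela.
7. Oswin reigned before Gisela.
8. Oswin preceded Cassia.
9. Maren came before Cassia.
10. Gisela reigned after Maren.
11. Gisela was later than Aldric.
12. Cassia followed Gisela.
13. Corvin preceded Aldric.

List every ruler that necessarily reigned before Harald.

Directly stated before Harald: Aldric.
Corvin reaches Harald via Corvin → Aldric → Harald.
Maren reaches Harald via Maren → Aldric → Harald.
No chain forces Gisela (or any of the others) ahead of Harald.

Aldric, Corvin, Maren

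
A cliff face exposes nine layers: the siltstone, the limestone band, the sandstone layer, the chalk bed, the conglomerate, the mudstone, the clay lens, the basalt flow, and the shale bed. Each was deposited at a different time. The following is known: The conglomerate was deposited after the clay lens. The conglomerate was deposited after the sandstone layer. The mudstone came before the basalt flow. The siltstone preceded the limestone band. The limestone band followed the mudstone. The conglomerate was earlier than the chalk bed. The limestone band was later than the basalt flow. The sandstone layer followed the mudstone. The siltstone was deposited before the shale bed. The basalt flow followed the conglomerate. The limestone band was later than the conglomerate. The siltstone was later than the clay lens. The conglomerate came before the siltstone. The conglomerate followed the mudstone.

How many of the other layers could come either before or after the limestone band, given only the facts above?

2

Forced before the limestone band: the basalt flow, the clay lens, the conglomerate, the mudstone, the sandstone layer, and the siltstone.
That leaves the chalk bed and the shale bed with no forced order relative to the limestone band — 2.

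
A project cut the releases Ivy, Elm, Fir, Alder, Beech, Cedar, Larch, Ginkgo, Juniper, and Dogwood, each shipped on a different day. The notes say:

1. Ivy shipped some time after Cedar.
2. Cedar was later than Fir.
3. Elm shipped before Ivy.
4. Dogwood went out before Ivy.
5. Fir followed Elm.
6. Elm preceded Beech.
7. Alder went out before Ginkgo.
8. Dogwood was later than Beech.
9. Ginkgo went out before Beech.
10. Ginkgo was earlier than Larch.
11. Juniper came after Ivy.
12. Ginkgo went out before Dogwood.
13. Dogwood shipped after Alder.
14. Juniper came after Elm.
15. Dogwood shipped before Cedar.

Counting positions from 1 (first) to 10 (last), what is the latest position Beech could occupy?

Beech must come before Cedar, Dogwood, Ivy, and Juniper — 4 releases forced after it.
Everything else can be placed before Beech in some valid order, so Beech can sit as late as position 10 − 4 = 6.

6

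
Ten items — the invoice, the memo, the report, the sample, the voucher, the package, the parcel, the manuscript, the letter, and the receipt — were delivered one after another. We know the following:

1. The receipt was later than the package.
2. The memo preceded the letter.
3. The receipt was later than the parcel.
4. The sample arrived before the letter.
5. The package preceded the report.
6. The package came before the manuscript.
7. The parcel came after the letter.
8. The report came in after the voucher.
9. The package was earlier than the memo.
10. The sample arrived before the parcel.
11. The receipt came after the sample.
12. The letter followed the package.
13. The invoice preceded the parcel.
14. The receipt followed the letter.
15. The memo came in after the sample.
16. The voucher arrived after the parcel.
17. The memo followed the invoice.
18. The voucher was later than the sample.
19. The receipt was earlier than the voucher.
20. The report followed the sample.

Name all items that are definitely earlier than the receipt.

the invoice, the letter, the memo, the package, the parcel, the sample

Directly stated before the receipt: the letter, the package, the parcel, and the sample.
The invoice reaches the receipt via the invoice → the parcel → the receipt.
The memo reaches the receipt via the memo → the letter → the receipt.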